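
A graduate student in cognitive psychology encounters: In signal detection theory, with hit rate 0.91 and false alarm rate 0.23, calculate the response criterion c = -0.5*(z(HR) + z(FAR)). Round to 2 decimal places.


c = -0.5 * (z(HR) + z(FAR))
z(0.91) = 1.3408
z(0.23) = -0.7388
c = -0.5 * (1.3408 + -0.7388)
= -0.5 * 0.602
= -0.30


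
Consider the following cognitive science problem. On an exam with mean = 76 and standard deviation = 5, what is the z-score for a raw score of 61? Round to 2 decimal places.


z = (X - mu) / sigma
= (61 - 76) / 5
= -15 / 5
= -3.00


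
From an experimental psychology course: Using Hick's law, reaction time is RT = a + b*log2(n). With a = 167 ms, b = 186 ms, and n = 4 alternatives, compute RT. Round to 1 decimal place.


RT = 167 + 186 * log2(4)
log2(4) = 2.0
RT = 167 + 186 * 2.0
= 167 + 372.0
= 539.0 ms


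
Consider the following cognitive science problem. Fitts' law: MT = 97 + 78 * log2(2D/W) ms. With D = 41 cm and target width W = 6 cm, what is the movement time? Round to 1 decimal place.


MT = 97 + 78 * log2(2*41/6)
2D/W = 13.666667
log2(13.666667) = 3.7726
MT = 97 + 78 * 3.7726
= 391.3 ms


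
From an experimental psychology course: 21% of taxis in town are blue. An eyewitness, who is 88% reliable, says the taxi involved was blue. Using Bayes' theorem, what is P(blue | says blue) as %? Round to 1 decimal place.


P(blue | says blue) = P(says blue | blue)*P(blue) / [P(says blue | blue)*P(blue) + P(says blue | not blue)*P(not blue)]
Numerator = 0.88 * 0.21 = 0.1848
False identification = 0.12 * 0.79 = 0.0948
P = 0.1848 / (0.1848 + 0.0948)
= 0.1848 / 0.2796
As percentage = 66.1


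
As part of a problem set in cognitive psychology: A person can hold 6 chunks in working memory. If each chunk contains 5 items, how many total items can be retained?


Total items = chunks * items_per_chunk
= 6 * 5
= 30


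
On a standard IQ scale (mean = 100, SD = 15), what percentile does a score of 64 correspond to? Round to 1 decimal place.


z = (IQ - mean) / SD
z = (64 - 100) / 15 = -2.4
Percentile = Phi(-2.4) * 100
Phi(-2.4) = 0.008198
= 0.8


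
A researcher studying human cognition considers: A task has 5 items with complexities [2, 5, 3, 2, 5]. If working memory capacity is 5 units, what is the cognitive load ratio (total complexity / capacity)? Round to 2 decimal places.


Total complexity = 2 + 5 + 3 + 2 + 5 = 17
Load = total / capacity = 17 / 5
= 3.40


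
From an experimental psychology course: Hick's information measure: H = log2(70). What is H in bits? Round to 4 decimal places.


H = log2(n)
H = log2(70)
= 6.1293


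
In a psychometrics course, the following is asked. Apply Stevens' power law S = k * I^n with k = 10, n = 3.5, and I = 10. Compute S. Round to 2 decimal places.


S = 10 * 10^3.5
10^3.5 = 3162.2777
S = 10 * 3162.2777
= 31622.78


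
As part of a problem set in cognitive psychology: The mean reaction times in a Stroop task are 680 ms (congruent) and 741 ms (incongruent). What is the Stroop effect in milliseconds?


Stroop effect = RT(incongruent) - RT(congruent)
= 741 - 680
= 61 ms


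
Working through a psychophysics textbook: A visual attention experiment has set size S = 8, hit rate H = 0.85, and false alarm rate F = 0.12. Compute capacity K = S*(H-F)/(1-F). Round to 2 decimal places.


K = S * (H - F) / (1 - F)
H - F = 0.73
1 - F = 0.88
K = 8 * 0.73 / 0.88
= 6.64


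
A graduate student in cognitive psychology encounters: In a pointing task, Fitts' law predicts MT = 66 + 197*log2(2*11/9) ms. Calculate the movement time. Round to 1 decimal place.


MT = 66 + 197 * log2(2*11/9)
2D/W = 2.444444
log2(2.444444) = 1.2895
MT = 66 + 197 * 1.2895
= 320.0 ms


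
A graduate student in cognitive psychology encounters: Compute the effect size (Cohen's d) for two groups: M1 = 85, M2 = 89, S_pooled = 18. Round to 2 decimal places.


Cohen's d = (M1 - M2) / S_pooled
= (85 - 89) / 18
= -4 / 18
= -0.22


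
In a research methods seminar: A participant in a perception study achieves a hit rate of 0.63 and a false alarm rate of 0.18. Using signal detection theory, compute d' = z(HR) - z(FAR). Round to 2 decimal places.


d' = z(HR) - z(FAR)
z(0.63) = 0.3319
z(0.18) = -0.9154
d' = 0.3319 - -0.9154
= 1.25


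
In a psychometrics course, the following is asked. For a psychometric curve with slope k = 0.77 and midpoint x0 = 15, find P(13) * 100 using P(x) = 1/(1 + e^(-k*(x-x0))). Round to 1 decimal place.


P(x) = 1/(1 + e^(-0.77*(13 - 15)))
Exponent = -0.77 * -2 = 1.54
e^(1.54) = 4.66459
P = 1/(1 + 4.66459) = 0.176535
Percentage = 17.7


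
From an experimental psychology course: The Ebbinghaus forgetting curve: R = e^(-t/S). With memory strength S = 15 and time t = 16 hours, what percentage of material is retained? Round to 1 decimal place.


R = e^(-t/S)
-t/S = -16/15 = -1.066667
R = e^(-1.066667) = 0.344154
Percentage = 0.344154 * 100
= 34.4


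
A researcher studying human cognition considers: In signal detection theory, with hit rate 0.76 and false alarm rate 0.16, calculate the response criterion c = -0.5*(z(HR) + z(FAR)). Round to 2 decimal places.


c = -0.5 * (z(HR) + z(FAR))
z(0.76) = 0.7063
z(0.16) = -0.9945
c = -0.5 * (0.7063 + -0.9945)
= -0.5 * -0.2882
= 0.14


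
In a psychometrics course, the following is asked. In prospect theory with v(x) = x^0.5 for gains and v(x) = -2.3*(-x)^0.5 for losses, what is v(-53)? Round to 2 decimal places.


Since x = -53 < 0, use v(x) = -lambda*(-x)^alpha
(-x) = 53
53^0.5 = 7.2801
v(-53) = -2.3 * 7.2801
= -16.74


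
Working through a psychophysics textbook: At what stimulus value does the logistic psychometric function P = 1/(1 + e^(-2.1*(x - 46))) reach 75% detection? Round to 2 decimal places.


At P = 0.75: 0.75 = 1/(1 + e^(-k*(x-x0)))
Solving: e^(-k*(x-x0)) = 1/3
x = x0 + ln(3)/k
ln(3) = 1.0986
x = 46 + 1.0986/2.1
= 46 + 0.5231
= 46.52


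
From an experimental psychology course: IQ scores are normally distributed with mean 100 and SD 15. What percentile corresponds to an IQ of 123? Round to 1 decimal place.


z = (IQ - mean) / SD
z = (123 - 100) / 15 = 1.5333
Percentile = Phi(1.5333) * 100
Phi(1.5333) = 0.937399
= 93.7


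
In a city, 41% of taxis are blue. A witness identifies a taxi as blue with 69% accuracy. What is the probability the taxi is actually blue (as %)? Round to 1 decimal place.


P(blue | says blue) = P(says blue | blue)*P(blue) / [P(says blue | blue)*P(blue) + P(says blue | not blue)*P(not blue)]
Numerator = 0.69 * 0.41 = 0.2829
False identification = 0.31 * 0.59 = 0.1829
P = 0.2829 / (0.2829 + 0.1829)
= 0.2829 / 0.4658
As percentage = 60.7


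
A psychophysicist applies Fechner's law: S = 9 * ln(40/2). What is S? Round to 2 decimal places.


S = 9 * ln(40/2)
I/I0 = 20.0
ln(20.0) = 2.9957
S = 9 * 2.9957
= 26.96


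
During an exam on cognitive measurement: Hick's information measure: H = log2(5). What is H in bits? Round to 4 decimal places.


H = log2(n)
H = log2(5)
= 2.3219


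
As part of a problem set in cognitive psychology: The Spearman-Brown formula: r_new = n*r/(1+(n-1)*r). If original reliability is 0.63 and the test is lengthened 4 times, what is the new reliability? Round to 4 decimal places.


r_new = n*r / (1 + (n-1)*r)
Numerator = 4 * 0.63 = 2.52
Denominator = 1 + 3 * 0.63 = 2.89
r_new = 2.52 / 2.89
= 0.8720


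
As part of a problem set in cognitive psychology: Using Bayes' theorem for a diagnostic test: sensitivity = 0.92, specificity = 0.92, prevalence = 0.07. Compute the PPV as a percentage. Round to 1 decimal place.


PPV = (sens * prev) / (sens * prev + (1-spec) * (1-prev))
Numerator = 0.92 * 0.07 = 0.0644
P(positive and no disease) = (1 - spec) * (1 - prev) = (1 - 0.92) * (1 - 0.07) = 0.0744
Denominator = 0.0644 + 0.0744 = 0.1388
PPV = 0.0644 / 0.1388 = 0.463977
As percentage = 46.4


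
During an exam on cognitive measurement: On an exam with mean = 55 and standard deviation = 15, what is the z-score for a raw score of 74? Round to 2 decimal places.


z = (X - mu) / sigma
= (74 - 55) / 15
= 19 / 15
= 1.27


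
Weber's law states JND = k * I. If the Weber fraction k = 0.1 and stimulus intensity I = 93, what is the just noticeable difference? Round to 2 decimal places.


JND = k * I
JND = 0.1 * 93
= 9.30


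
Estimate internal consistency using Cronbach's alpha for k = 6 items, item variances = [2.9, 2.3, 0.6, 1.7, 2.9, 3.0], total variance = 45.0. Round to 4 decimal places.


alpha = (k/(k-1)) * (1 - sum(s_i^2)/s_total^2)
sum(item variances) = 13.4
k/(k-1) = 6/5 = 1.2
1 - 13.4/45.0 = 1 - 0.297778 = 0.702222
alpha = 1.2 * 0.702222
= 0.8427


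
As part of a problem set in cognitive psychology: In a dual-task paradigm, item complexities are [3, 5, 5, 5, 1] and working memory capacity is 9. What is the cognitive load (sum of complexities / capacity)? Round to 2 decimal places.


Total complexity = 3 + 5 + 5 + 5 + 1 = 19
Load = total / capacity = 19 / 9
= 2.11


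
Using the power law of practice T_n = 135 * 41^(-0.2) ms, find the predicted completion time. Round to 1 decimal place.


T_n = 135 * 41^(-0.2)
41^(-0.2) = 0.475821
T_n = 135 * 0.475821
= 64.2 ms


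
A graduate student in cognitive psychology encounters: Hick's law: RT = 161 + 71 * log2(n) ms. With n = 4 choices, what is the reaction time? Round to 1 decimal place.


RT = 161 + 71 * log2(4)
log2(4) = 2.0
RT = 161 + 71 * 2.0
= 161 + 142.0
= 303.0 ms


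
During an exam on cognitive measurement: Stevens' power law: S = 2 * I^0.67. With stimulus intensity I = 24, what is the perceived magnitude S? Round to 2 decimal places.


S = 2 * 24^0.67
24^0.67 = 8.4089
S = 2 * 8.4089
= 16.82


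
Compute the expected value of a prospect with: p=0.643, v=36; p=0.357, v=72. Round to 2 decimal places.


EU = sum(p_i * v_i)
0.643 * 36 = 23.148
0.357 * 72 = 25.704
EU = 23.148 + 25.704
= 48.85


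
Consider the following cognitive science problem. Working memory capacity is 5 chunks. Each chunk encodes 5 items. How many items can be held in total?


Total items = chunks * items_per_chunk
= 5 * 5
= 25


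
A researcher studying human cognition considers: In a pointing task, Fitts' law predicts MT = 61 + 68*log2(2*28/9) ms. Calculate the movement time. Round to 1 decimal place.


MT = 61 + 68 * log2(2*28/9)
2D/W = 6.222222
log2(6.222222) = 2.6374
MT = 61 + 68 * 2.6374
= 240.3 ms


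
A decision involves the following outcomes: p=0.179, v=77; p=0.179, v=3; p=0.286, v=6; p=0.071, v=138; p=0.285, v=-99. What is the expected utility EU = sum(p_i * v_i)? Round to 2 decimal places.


EU = sum(p_i * v_i)
0.179 * 77 = 13.783
0.179 * 3 = 0.537
0.286 * 6 = 1.716
0.071 * 138 = 9.798
0.285 * -99 = -28.215
EU = 13.783 + 0.537 + 1.716 + 9.798 + -28.215
= -2.38


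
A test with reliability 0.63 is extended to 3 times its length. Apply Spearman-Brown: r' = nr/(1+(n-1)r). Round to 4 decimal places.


r_new = n*r / (1 + (n-1)*r)
Numerator = 3 * 0.63 = 1.89
Denominator = 1 + 2 * 0.63 = 2.26
r_new = 1.89 / 2.26
= 0.8363


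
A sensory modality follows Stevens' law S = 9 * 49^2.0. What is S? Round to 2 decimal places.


S = 9 * 49^2.0
49^2.0 = 2401.0
S = 9 * 2401.0
= 21609.00


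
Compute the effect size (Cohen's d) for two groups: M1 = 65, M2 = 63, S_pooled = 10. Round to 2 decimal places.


Cohen's d = (M1 - M2) / S_pooled
= (65 - 63) / 10
= 2 / 10
= 0.20


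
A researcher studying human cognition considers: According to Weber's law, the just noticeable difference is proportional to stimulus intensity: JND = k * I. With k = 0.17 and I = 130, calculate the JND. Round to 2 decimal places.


JND = k * I
JND = 0.17 * 130
= 22.10


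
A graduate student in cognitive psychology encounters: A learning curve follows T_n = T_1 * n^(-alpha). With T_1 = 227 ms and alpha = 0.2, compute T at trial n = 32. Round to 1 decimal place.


T_n = 227 * 32^(-0.2)
32^(-0.2) = 0.5
T_n = 227 * 0.5
= 113.5 ms


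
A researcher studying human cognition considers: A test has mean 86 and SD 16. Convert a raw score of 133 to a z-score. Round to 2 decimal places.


z = (X - mu) / sigma
= (133 - 86) / 16
= 47 / 16
= 2.94


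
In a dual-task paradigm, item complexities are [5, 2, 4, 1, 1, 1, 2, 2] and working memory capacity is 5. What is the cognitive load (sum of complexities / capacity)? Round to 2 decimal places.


Total complexity = 5 + 2 + 4 + 1 + 1 + 1 + 2 + 2 = 18
Load = total / capacity = 18 / 5
= 3.60


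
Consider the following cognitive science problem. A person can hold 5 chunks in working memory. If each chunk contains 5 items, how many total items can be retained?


Total items = chunks * items_per_chunk
= 5 * 5
= 25


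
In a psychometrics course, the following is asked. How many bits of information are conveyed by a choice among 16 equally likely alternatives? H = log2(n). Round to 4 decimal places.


H = log2(n)
H = log2(16)
= 4.0000


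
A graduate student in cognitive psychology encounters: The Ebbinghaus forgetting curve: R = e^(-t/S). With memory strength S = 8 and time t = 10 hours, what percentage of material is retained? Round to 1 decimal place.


R = e^(-t/S)
-t/S = -10/8 = -1.25
R = e^(-1.25) = 0.286505
Percentage = 0.286505 * 100
= 28.7


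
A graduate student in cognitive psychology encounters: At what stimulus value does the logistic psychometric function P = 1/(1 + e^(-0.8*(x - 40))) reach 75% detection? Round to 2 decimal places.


At P = 0.75: 0.75 = 1/(1 + e^(-k*(x-x0)))
Solving: e^(-k*(x-x0)) = 1/3
x = x0 + ln(3)/k
ln(3) = 1.0986
x = 40 + 1.0986/0.8
= 40 + 1.3732
= 41.37


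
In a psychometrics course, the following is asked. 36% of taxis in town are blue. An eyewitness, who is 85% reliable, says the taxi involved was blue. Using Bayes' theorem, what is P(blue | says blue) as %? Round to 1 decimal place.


P(blue | says blue) = P(says blue | blue)*P(blue) / [P(says blue | blue)*P(blue) + P(says blue | not blue)*P(not blue)]
Numerator = 0.85 * 0.36 = 0.306
False identification = 0.15 * 0.64 = 0.096
P = 0.306 / (0.306 + 0.096)
= 0.306 / 0.402
As percentage = 76.1


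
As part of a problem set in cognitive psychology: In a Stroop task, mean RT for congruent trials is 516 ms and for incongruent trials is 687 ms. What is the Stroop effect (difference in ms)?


Stroop effect = RT(incongruent) - RT(congruent)
= 687 - 516
= 171 ms


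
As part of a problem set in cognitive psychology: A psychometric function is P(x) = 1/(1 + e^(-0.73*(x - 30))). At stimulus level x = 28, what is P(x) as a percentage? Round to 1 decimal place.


P(x) = 1/(1 + e^(-0.73*(28 - 30)))
Exponent = -0.73 * -2 = 1.46
e^(1.46) = 4.30596
P = 1/(1 + 4.30596) = 0.188467
Percentage = 18.8


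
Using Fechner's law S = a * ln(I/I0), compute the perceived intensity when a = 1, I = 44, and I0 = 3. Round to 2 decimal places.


S = 1 * ln(44/3)
I/I0 = 14.666667
ln(14.666667) = 2.6856
S = 1 * 2.6856
= 2.69


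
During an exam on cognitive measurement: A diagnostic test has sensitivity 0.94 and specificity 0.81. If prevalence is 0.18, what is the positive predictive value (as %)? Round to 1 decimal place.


PPV = (sens * prev) / (sens * prev + (1-spec) * (1-prev))
Numerator = 0.94 * 0.18 = 0.1692
P(positive and no disease) = (1 - spec) * (1 - prev) = (1 - 0.81) * (1 - 0.18) = 0.1558
Denominator = 0.1692 + 0.1558 = 0.325
PPV = 0.1692 / 0.325 = 0.520615
As percentage = 52.1


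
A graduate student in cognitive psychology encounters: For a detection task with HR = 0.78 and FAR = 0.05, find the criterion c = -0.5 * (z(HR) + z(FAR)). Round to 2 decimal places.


c = -0.5 * (z(HR) + z(FAR))
z(0.78) = 0.7722
z(0.05) = -1.6449
c = -0.5 * (0.7722 + -1.6449)
= -0.5 * -0.8727
= 0.44


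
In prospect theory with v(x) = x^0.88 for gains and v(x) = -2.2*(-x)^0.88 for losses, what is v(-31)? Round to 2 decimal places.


Since x = -31 < 0, use v(x) = -lambda*(-x)^alpha
(-x) = 31
31^0.88 = 20.5304
v(-31) = -2.2 * 20.5304
= -45.17


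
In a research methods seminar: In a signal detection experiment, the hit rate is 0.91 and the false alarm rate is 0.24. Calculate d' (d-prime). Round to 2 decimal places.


d' = z(HR) - z(FAR)
z(0.91) = 1.3408
z(0.24) = -0.7063
d' = 1.3408 - -0.7063
= 2.05


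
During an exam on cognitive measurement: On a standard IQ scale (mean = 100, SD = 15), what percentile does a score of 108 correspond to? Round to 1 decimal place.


z = (IQ - mean) / SD
z = (108 - 100) / 15 = 0.5333
Percentile = Phi(0.5333) * 100
Phi(0.5333) = 0.703087
= 70.3


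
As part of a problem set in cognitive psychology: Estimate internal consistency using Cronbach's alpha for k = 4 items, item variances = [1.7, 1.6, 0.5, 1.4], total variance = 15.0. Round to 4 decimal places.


alpha = (k/(k-1)) * (1 - sum(s_i^2)/s_total^2)
sum(item variances) = 5.2
k/(k-1) = 4/3 = 1.333333
1 - 5.2/15.0 = 1 - 0.346667 = 0.653333
alpha = 1.333333 * 0.653333
= 0.8711


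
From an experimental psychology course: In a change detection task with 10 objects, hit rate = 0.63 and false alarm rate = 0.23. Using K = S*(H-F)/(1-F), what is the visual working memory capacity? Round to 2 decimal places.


K = S * (H - F) / (1 - F)
H - F = 0.4
1 - F = 0.77
K = 10 * 0.4 / 0.77
= 5.19


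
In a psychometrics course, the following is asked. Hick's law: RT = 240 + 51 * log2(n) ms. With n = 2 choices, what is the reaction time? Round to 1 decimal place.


RT = 240 + 51 * log2(2)
log2(2) = 1.0
RT = 240 + 51 * 1.0
= 240 + 51.0
= 291.0 ms


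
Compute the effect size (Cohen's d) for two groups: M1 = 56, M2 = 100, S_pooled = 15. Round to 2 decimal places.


Cohen's d = (M1 - M2) / S_pooled
= (56 - 100) / 15
= -44 / 15
= -2.93


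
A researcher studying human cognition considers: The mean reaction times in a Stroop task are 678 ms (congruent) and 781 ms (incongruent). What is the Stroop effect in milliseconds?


Stroop effect = RT(incongruent) - RT(congruent)
= 781 - 678
= 103 ms


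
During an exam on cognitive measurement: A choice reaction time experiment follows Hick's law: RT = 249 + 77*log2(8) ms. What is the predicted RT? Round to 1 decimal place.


RT = 249 + 77 * log2(8)
log2(8) = 3.0
RT = 249 + 77 * 3.0
= 249 + 231.0
= 480.0 ms


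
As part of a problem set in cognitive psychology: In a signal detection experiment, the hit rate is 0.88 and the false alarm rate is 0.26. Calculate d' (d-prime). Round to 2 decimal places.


d' = z(HR) - z(FAR)
z(0.88) = 1.175
z(0.26) = -0.6433
d' = 1.175 - -0.6433
= 1.82


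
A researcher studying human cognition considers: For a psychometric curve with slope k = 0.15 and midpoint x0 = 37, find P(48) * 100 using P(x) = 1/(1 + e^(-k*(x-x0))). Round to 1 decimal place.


P(x) = 1/(1 + e^(-0.15*(48 - 37)))
Exponent = -0.15 * 11 = -1.65
e^(-1.65) = 0.19205
P = 1/(1 + 0.19205) = 0.838891
Percentage = 83.9


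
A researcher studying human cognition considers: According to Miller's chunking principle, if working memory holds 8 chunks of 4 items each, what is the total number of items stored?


Total items = chunks * items_per_chunk
= 8 * 4
= 32


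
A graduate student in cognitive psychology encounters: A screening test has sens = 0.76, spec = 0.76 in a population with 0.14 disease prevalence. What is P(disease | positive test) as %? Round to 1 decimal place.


PPV = (sens * prev) / (sens * prev + (1-spec) * (1-prev))
Numerator = 0.76 * 0.14 = 0.1064
P(positive and no disease) = (1 - spec) * (1 - prev) = (1 - 0.76) * (1 - 0.14) = 0.2064
Denominator = 0.1064 + 0.2064 = 0.3128
PPV = 0.1064 / 0.3128 = 0.340153
As percentage = 34.0


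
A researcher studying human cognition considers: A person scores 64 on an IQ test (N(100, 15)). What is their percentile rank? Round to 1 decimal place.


z = (IQ - mean) / SD
z = (64 - 100) / 15 = -2.4
Percentile = Phi(-2.4) * 100
Phi(-2.4) = 0.008198
= 0.8


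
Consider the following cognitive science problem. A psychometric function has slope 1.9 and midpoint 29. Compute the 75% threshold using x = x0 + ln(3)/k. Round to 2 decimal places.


At P = 0.75: 0.75 = 1/(1 + e^(-k*(x-x0)))
Solving: e^(-k*(x-x0)) = 1/3
x = x0 + ln(3)/k
ln(3) = 1.0986
x = 29 + 1.0986/1.9
= 29 + 0.5782
= 29.58


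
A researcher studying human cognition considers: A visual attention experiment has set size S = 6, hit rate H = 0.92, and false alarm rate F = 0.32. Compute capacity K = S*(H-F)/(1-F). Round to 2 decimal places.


K = S * (H - F) / (1 - F)
H - F = 0.6
1 - F = 0.68
K = 6 * 0.6 / 0.68
= 5.29


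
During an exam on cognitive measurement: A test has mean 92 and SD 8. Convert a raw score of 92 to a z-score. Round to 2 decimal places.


z = (X - mu) / sigma
= (92 - 92) / 8
= 0 / 8
= 0.00


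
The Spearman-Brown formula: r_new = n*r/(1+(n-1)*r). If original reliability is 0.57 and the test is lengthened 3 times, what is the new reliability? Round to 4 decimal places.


r_new = n*r / (1 + (n-1)*r)
Numerator = 3 * 0.57 = 1.71
Denominator = 1 + 2 * 0.57 = 2.14
r_new = 1.71 / 2.14
= 0.7991


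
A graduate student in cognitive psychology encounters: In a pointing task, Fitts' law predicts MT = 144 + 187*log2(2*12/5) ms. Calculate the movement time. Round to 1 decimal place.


MT = 144 + 187 * log2(2*12/5)
2D/W = 4.8
log2(4.8) = 2.263
MT = 144 + 187 * 2.263
= 567.2 ms


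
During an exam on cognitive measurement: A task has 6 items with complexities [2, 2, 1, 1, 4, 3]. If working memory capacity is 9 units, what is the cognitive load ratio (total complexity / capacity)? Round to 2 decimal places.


Total complexity = 2 + 2 + 1 + 1 + 4 + 3 = 13
Load = total / capacity = 13 / 9
= 1.44


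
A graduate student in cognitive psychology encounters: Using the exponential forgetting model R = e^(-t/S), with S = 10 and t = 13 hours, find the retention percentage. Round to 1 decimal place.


R = e^(-t/S)
-t/S = -13/10 = -1.3
R = e^(-1.3) = 0.272532
Percentage = 0.272532 * 100
= 27.3


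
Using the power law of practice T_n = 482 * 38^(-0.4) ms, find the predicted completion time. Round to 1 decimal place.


T_n = 482 * 38^(-0.4)
38^(-0.4) = 0.233392
T_n = 482 * 0.233392
= 112.5 ms


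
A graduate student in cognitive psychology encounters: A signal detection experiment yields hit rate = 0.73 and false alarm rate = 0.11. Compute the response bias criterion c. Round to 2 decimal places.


c = -0.5 * (z(HR) + z(FAR))
z(0.73) = 0.6128
z(0.11) = -1.2265
c = -0.5 * (0.6128 + -1.2265)
= -0.5 * -0.6137
= 0.31


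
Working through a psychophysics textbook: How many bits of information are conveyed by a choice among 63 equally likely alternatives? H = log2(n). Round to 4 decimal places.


H = log2(n)
H = log2(63)
= 5.9773


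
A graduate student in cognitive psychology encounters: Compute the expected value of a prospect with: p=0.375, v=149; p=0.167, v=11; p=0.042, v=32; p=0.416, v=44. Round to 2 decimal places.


EU = sum(p_i * v_i)
0.375 * 149 = 55.875
0.167 * 11 = 1.837
0.042 * 32 = 1.344
0.416 * 44 = 18.304
EU = 55.875 + 1.837 + 1.344 + 18.304
= 77.36


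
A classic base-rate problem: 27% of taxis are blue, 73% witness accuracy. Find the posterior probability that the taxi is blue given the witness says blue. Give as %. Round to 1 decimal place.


P(blue | says blue) = P(says blue | blue)*P(blue) / [P(says blue | blue)*P(blue) + P(says blue | not blue)*P(not blue)]
Numerator = 0.73 * 0.27 = 0.1971
False identification = 0.27 * 0.73 = 0.1971
P = 0.1971 / (0.1971 + 0.1971)
= 0.1971 / 0.3942
As percentage = 50.0


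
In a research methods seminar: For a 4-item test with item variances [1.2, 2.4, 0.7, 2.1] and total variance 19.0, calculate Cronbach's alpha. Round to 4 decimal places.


alpha = (k/(k-1)) * (1 - sum(s_i^2)/s_total^2)
sum(item variances) = 6.4
k/(k-1) = 4/3 = 1.333333
1 - 6.4/19.0 = 1 - 0.336842 = 0.663158
alpha = 1.333333 * 0.663158
= 0.8842


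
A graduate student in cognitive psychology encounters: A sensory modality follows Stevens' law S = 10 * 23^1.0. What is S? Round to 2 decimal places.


S = 10 * 23^1.0
23^1.0 = 23.0
S = 10 * 23.0
= 230.00


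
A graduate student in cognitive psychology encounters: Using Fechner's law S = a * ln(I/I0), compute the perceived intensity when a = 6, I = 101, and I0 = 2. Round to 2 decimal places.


S = 6 * ln(101/2)
I/I0 = 50.5
ln(50.5) = 3.922
S = 6 * 3.922
= 23.53


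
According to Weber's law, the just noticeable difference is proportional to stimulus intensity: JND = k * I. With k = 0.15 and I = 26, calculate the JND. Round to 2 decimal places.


JND = k * I
JND = 0.15 * 26
= 3.90


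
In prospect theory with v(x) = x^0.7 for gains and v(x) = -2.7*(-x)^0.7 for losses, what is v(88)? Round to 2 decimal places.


Since x = 88 >= 0, use v(x) = x^0.7
88^0.7 = 22.9688
v(88) = 22.97


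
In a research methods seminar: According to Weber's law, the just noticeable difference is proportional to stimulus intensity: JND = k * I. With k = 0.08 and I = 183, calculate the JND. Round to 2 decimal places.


JND = k * I
JND = 0.08 * 183
= 14.64


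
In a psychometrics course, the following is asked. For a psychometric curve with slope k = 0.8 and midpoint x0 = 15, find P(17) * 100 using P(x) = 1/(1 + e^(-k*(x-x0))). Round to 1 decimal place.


P(x) = 1/(1 + e^(-0.8*(17 - 15)))
Exponent = -0.8 * 2 = -1.6
e^(-1.6) = 0.201897
P = 1/(1 + 0.201897) = 0.832018
Percentage = 83.2


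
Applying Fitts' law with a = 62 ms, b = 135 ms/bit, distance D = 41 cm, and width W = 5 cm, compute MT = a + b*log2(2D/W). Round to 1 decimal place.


MT = 62 + 135 * log2(2*41/5)
2D/W = 16.4
log2(16.4) = 4.0356
MT = 62 + 135 * 4.0356
= 606.8 ms


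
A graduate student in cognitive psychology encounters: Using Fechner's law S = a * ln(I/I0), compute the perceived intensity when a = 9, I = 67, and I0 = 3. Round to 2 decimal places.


S = 9 * ln(67/3)
I/I0 = 22.333333
ln(22.333333) = 3.1061
S = 9 * 3.1061
= 27.95


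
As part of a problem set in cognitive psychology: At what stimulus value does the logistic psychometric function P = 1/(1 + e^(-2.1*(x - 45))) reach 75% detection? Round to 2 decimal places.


At P = 0.75: 0.75 = 1/(1 + e^(-k*(x-x0)))
Solving: e^(-k*(x-x0)) = 1/3
x = x0 + ln(3)/k
ln(3) = 1.0986
x = 45 + 1.0986/2.1
= 45 + 0.5231
= 45.52


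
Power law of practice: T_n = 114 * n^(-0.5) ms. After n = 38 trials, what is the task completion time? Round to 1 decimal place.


T_n = 114 * 38^(-0.5)
38^(-0.5) = 0.162221
T_n = 114 * 0.162221
= 18.5 ms


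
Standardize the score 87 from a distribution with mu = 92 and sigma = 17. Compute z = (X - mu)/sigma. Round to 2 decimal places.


z = (X - mu) / sigma
= (87 - 92) / 17
= -5 / 17
= -0.29


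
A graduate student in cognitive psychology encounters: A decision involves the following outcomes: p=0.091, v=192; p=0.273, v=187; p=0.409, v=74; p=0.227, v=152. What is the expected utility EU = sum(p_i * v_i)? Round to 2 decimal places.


EU = sum(p_i * v_i)
0.091 * 192 = 17.472
0.273 * 187 = 51.051
0.409 * 74 = 30.266
0.227 * 152 = 34.504
EU = 17.472 + 51.051 + 30.266 + 34.504
= 133.29


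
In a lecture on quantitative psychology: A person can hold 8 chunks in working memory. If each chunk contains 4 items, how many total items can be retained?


Total items = chunks * items_per_chunk
= 8 * 4
= 32


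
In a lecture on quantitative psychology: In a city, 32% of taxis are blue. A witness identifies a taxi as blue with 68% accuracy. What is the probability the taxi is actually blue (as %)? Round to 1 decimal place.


P(blue | says blue) = P(says blue | blue)*P(blue) / [P(says blue | blue)*P(blue) + P(says blue | not blue)*P(not blue)]
Numerator = 0.68 * 0.32 = 0.2176
False identification = 0.32 * 0.68 = 0.2176
P = 0.2176 / (0.2176 + 0.2176)
= 0.2176 / 0.4352
As percentage = 50.0


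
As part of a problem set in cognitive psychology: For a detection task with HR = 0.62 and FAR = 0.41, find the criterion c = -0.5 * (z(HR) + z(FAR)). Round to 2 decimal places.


c = -0.5 * (z(HR) + z(FAR))
z(0.62) = 0.3055
z(0.41) = -0.2275
c = -0.5 * (0.3055 + -0.2275)
= -0.5 * 0.078
= -0.04


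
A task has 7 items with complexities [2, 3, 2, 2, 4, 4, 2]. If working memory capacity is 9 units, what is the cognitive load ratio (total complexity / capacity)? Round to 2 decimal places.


Total complexity = 2 + 3 + 2 + 2 + 4 + 4 + 2 = 19
Load = total / capacity = 19 / 9
= 2.11


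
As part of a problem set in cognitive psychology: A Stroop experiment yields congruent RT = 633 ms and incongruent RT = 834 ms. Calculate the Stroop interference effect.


Stroop effect = RT(incongruent) - RT(congruent)
= 834 - 633
= 201 ms


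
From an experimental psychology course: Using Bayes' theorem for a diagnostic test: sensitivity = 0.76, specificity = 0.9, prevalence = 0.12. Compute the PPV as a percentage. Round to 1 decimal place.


PPV = (sens * prev) / (sens * prev + (1-spec) * (1-prev))
Numerator = 0.76 * 0.12 = 0.0912
P(positive and no disease) = (1 - spec) * (1 - prev) = (1 - 0.9) * (1 - 0.12) = 0.088
Denominator = 0.0912 + 0.088 = 0.1792
PPV = 0.0912 / 0.1792 = 0.508929
As percentage = 50.9


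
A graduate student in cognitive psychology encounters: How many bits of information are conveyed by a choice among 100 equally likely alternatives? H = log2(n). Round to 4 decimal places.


H = log2(n)
H = log2(100)
= 6.6439


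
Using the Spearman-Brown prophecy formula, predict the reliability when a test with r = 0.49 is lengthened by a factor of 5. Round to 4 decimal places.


r_new = n*r / (1 + (n-1)*r)
Numerator = 5 * 0.49 = 2.45
Denominator = 1 + 4 * 0.49 = 2.96
r_new = 2.45 / 2.96
= 0.8277


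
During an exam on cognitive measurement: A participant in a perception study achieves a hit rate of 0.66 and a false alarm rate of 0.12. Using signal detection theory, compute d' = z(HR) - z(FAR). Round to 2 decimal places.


d' = z(HR) - z(FAR)
z(0.66) = 0.4125
z(0.12) = -1.175
d' = 0.4125 - -1.175
= 1.59


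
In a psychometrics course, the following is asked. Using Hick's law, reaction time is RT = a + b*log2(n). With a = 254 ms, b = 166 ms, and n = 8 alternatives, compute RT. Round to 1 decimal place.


RT = 254 + 166 * log2(8)
log2(8) = 3.0
RT = 254 + 166 * 3.0
= 254 + 498.0
= 752.0 ms


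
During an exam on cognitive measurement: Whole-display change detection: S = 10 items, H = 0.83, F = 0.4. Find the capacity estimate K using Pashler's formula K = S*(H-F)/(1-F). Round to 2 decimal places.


K = S * (H - F) / (1 - F)
H - F = 0.43
1 - F = 0.6
K = 10 * 0.43 / 0.6
= 7.17


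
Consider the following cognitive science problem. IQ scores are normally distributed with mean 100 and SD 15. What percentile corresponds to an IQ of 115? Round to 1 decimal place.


z = (IQ - mean) / SD
z = (115 - 100) / 15 = 1.0
Percentile = Phi(1.0) * 100
Phi(1.0) = 0.841345
= 84.1


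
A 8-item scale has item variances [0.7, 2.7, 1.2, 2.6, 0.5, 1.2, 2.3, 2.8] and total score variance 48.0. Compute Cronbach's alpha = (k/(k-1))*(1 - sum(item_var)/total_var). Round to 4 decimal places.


alpha = (k/(k-1)) * (1 - sum(s_i^2)/s_total^2)
sum(item variances) = 14.0
k/(k-1) = 8/7 = 1.142857
1 - 14.0/48.0 = 1 - 0.291667 = 0.708333
alpha = 1.142857 * 0.708333
= 0.8095


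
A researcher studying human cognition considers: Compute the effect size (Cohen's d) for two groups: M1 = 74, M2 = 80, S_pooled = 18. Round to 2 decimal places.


Cohen's d = (M1 - M2) / S_pooled
= (74 - 80) / 18
= -6 / 18
= -0.33


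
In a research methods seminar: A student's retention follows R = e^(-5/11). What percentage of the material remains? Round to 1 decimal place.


R = e^(-t/S)
-t/S = -5/11 = -0.454545
R = e^(-0.454545) = 0.634737
Percentage = 0.634737 * 100
= 63.5


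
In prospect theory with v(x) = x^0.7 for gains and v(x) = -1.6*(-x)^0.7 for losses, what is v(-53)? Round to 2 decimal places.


Since x = -53 < 0, use v(x) = -lambda*(-x)^alpha
(-x) = 53
53^0.7 = 16.1062
v(-53) = -1.6 * 16.1062
= -25.77


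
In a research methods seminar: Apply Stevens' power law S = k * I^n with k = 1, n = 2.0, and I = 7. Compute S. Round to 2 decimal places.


S = 1 * 7^2.0
7^2.0 = 49.0
S = 1 * 49.0
= 49.00


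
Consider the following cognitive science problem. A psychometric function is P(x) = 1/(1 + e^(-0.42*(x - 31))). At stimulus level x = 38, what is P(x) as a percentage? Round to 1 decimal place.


P(x) = 1/(1 + e^(-0.42*(38 - 31)))
Exponent = -0.42 * 7 = -2.94
e^(-2.94) = 0.052866
P = 1/(1 + 0.052866) = 0.949788
Percentage = 95.0


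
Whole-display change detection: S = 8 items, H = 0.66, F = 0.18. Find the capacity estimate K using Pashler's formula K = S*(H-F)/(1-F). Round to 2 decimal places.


K = S * (H - F) / (1 - F)
H - F = 0.48
1 - F = 0.82
K = 8 * 0.48 / 0.82
= 4.68


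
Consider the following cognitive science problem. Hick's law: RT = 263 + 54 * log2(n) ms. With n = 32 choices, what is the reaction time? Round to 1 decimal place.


RT = 263 + 54 * log2(32)
log2(32) = 5.0
RT = 263 + 54 * 5.0
= 263 + 270.0
= 533.0 ms


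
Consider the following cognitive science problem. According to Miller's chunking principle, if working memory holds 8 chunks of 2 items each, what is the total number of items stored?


Total items = chunks * items_per_chunk
= 8 * 2
= 16


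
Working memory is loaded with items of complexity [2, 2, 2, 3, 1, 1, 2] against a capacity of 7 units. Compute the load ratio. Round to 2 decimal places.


Total complexity = 2 + 2 + 2 + 3 + 1 + 1 + 2 = 13
Load = total / capacity = 13 / 7
= 1.86


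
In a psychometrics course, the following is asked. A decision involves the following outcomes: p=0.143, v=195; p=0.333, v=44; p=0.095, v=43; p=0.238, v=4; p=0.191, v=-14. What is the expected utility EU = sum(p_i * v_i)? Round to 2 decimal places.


EU = sum(p_i * v_i)
0.143 * 195 = 27.885
0.333 * 44 = 14.652
0.095 * 43 = 4.085
0.238 * 4 = 0.952
0.191 * -14 = -2.674
EU = 27.885 + 14.652 + 4.085 + 0.952 + -2.674
= 44.90


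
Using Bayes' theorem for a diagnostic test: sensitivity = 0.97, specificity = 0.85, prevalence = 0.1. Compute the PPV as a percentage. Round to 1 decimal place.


PPV = (sens * prev) / (sens * prev + (1-spec) * (1-prev))
Numerator = 0.97 * 0.1 = 0.097
P(positive and no disease) = (1 - spec) * (1 - prev) = (1 - 0.85) * (1 - 0.1) = 0.135
Denominator = 0.097 + 0.135 = 0.232
PPV = 0.097 / 0.232 = 0.418103
As percentage = 41.8


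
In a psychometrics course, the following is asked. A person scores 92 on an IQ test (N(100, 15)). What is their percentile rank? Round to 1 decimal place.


z = (IQ - mean) / SD
z = (92 - 100) / 15 = -0.5333
Percentile = Phi(-0.5333) * 100
Phi(-0.5333) = 0.296913
= 29.7


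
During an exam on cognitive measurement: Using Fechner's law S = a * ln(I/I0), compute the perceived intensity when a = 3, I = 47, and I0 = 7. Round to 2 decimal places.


S = 3 * ln(47/7)
I/I0 = 6.714286
ln(6.714286) = 1.9042
S = 3 * 1.9042
= 5.71


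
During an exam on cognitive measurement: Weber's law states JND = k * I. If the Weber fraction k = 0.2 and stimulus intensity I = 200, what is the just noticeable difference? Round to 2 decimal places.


JND = k * I
JND = 0.2 * 200
= 40.00


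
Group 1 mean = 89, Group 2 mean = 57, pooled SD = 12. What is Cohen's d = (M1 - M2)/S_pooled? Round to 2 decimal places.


Cohen's d = (M1 - M2) / S_pooled
= (89 - 57) / 12
= 32 / 12
= 2.67


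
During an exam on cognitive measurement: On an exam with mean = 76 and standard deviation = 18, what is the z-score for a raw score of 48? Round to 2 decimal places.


z = (X - mu) / sigma
= (48 - 76) / 18
= -28 / 18
= -1.56


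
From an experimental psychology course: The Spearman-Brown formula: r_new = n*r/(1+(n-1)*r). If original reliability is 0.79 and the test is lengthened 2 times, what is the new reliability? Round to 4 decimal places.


r_new = n*r / (1 + (n-1)*r)
Numerator = 2 * 0.79 = 1.58
Denominator = 1 + 1 * 0.79 = 1.79
r_new = 1.58 / 1.79
= 0.8827


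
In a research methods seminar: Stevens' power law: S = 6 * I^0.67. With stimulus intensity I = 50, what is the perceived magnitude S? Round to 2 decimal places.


S = 6 * 50^0.67
50^0.67 = 13.7502
S = 6 * 13.7502
= 82.50


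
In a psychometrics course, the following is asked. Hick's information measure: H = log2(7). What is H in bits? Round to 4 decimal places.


H = log2(n)
H = log2(7)
= 2.8074


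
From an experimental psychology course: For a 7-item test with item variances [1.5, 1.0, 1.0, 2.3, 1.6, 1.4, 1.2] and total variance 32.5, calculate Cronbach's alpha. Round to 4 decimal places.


alpha = (k/(k-1)) * (1 - sum(s_i^2)/s_total^2)
sum(item variances) = 10.0
k/(k-1) = 7/6 = 1.166667
1 - 10.0/32.5 = 1 - 0.307692 = 0.692308
alpha = 1.166667 * 0.692308
= 0.8077


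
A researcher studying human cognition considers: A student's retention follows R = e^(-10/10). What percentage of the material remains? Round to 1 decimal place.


R = e^(-t/S)
-t/S = -10/10 = -1.0
R = e^(-1.0) = 0.367879
Percentage = 0.367879 * 100
= 36.8


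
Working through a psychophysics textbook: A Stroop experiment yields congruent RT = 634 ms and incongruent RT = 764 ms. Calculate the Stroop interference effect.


Stroop effect = RT(incongruent) - RT(congruent)
= 764 - 634
= 130 ms


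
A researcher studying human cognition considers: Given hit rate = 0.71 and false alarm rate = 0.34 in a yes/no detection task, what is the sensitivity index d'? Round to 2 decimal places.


d' = z(HR) - z(FAR)
z(0.71) = 0.5534
z(0.34) = -0.4125
d' = 0.5534 - -0.4125
= 0.97


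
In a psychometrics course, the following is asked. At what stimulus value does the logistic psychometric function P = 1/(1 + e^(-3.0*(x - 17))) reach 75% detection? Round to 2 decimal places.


At P = 0.75: 0.75 = 1/(1 + e^(-k*(x-x0)))
Solving: e^(-k*(x-x0)) = 1/3
x = x0 + ln(3)/k
ln(3) = 1.0986
x = 17 + 1.0986/3.0
= 17 + 0.3662
= 17.37


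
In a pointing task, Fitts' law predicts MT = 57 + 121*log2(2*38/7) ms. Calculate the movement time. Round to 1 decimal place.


MT = 57 + 121 * log2(2*38/7)
2D/W = 10.857143
log2(10.857143) = 3.4406
MT = 57 + 121 * 3.4406
= 473.3 ms


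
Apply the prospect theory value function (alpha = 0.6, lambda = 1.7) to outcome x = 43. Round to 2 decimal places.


Since x = 43 >= 0, use v(x) = x^0.6
43^0.6 = 9.5517
v(43) = 9.55


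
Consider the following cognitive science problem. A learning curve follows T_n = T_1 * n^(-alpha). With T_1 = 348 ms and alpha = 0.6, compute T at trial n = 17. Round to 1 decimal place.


T_n = 348 * 17^(-0.6)
17^(-0.6) = 0.182697
T_n = 348 * 0.182697
= 63.6 ms


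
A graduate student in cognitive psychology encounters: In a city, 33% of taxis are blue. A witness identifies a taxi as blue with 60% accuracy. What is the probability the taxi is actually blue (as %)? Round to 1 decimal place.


P(blue | says blue) = P(says blue | blue)*P(blue) / [P(says blue | blue)*P(blue) + P(says blue | not blue)*P(not blue)]
Numerator = 0.6 * 0.33 = 0.198
False identification = 0.4 * 0.67 = 0.268
P = 0.198 / (0.198 + 0.268)
= 0.198 / 0.466
As percentage = 42.5


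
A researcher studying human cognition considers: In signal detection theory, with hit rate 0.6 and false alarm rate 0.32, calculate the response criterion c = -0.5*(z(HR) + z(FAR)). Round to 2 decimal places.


c = -0.5 * (z(HR) + z(FAR))
z(0.6) = 0.2533
z(0.32) = -0.4677
c = -0.5 * (0.2533 + -0.4677)
= -0.5 * -0.2144
= 0.11


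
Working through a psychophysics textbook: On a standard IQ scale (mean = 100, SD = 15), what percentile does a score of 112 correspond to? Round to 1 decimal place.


z = (IQ - mean) / SD
z = (112 - 100) / 15 = 0.8
Percentile = Phi(0.8) * 100
Phi(0.8) = 0.788145
= 78.8


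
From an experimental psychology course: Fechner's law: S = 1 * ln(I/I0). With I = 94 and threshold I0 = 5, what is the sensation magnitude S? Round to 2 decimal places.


S = 1 * ln(94/5)
I/I0 = 18.8
ln(18.8) = 2.9339
S = 1 * 2.9339
= 2.93
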